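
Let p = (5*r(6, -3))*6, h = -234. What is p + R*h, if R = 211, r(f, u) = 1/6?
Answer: -49369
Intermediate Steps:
r(f, u) = 1/6
p = 5 (p = (5*(1/6))*6 = (5/6)*6 = 5)
p + R*h = 5 + 211*(-234) = 5 - 49374 = -49369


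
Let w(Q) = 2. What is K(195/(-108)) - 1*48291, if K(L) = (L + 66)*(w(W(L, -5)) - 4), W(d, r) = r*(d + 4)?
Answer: -871549/18 ≈ -48419.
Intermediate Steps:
W(d, r) = r*(4 + d)
K(L) = -132 - 2*L (K(L) = (L + 66)*(2 - 4) = (66 + L)*(-2) = -132 - 2*L)
K(195/(-108)) - 1*48291 = (-132 - 390/(-108)) - 1*48291 = (-132 - 390*(-1)/108) - 48291 = (-132 - 2*(-65/36)) - 48291 = (-132 + 65/18) - 48291 = -2311/18 - 48291 = -871549/18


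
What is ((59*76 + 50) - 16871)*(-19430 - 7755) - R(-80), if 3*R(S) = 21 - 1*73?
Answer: 1006144087/3 ≈ 3.3538e+8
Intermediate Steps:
R(S) = -52/3 (R(S) = (21 - 1*73)/3 = (21 - 73)/3 = (1/3)*(-52) = -52/3)
((59*76 + 50) - 16871)*(-19430 - 7755) - R(-80) = ((59*76 + 50) - 16871)*(-19430 - 7755) - 1*(-52/3) = ((4484 + 50) - 16871)*(-27185) + 52/3 = (4534 - 16871)*(-27185) + 52/3 = -12337*(-27185) + 52/3 = 335381345 + 52/3 = 1006144087/3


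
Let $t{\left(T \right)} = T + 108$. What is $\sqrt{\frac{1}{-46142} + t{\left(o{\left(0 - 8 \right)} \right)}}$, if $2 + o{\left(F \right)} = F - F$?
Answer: $\frac{\sqrt{225682875242}}{46142} \approx 10.296$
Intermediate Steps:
$o{\left(F \right)} = -2$ ($o{\left(F \right)} = -2 + \left(F - F\right) = -2 + 0 = -2$)
$t{\left(T \right)} = 108 + T$
$\sqrt{\frac{1}{-46142} + t{\left(o{\left(0 - 8 \right)} \right)}} = \sqrt{\frac{1}{-46142} + \left(108 - 2\right)} = \sqrt{- \frac{1}{46142} + 106} = \sqrt{\frac{4891051}{46142}} = \frac{\sqrt{225682875242}}{46142}$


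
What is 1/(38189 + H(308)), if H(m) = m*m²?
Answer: 1/29256301 ≈ 3.4181e-8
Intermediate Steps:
H(m) = m³
1/(38189 + H(308)) = 1/(38189 + 308³) = 1/(38189 + 29218112) = 1/29256301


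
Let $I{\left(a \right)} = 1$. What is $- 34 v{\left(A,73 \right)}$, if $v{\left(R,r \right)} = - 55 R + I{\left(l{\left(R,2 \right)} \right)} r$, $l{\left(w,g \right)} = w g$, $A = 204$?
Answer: $378998$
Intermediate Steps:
$l{\left(w,g \right)} = g w$
$v{\left(R,r \right)} = r - 55 R$ ($v{\left(R,r \right)} = - 55 R + 1 r = - 55 R + r = r - 55 R$)
$- 34 v{\left(A,73 \right)} = - 34 \left(73 - 11220\right) = \left(-34\right) \left(-11147\right) = 378998$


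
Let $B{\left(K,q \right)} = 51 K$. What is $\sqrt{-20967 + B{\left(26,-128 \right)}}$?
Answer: $i \sqrt{19641} \approx 140.15 i$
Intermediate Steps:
$\sqrt{-20967 + B{\left(26,-128 \right)}} = \sqrt{-20967 + 51 \cdot 26} = \sqrt{-20967 + 1326} = \sqrt{-19641} = i \sqrt{19641}$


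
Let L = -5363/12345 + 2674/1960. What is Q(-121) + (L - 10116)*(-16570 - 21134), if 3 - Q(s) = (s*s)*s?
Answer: 2207328121322/5761 ≈ 3.8315e+8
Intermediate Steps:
L = 64283/69132 (L = -5363*1/12345 + 2674*(1/1960) = -5363/12345 + 191/140 = 64283/69132 ≈ 0.92986)
Q(s) = 3 - s³ (Q(s) = 3 - s*s*s = 3 - s²*s = 3 - s³)
Q(-121) + (L - 10116)*(-16570 - 21134) = (3 - 1*(-121)³) + (64283/69132 - 10116)*(-16570 - 21134) = (3 - 1*(-1771561)) - 699275029/69132*(-37704) = (3 + 1771561) + 2197122141118/5761 = 1771564 + 2197122141118/5761 = 2207328121322/5761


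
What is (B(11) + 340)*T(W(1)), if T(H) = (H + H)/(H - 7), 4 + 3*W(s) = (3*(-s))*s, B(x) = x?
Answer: 351/2 ≈ 175.50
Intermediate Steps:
W(s) = -4/3 - s² (W(s) = -4/3 + ((3*(-s))*s)/3 = -4/3 + ((-3*s)*s)/3 = -4/3 + (-3*s²)/3 = -4/3 - s²)
T(H) = 2*H/(-7 + H) (T(H) = (2*H)/(-7 + H) = 2*H/(-7 + H))
(B(11) + 340)*T(W(1)) = (11 + 340)*(2*(-4/3 - 1*1²)/(-7 + (-4/3 - 1*1²))) = 351*(2*(-4/3 - 1*1)/(-7 + (-4/3 - 1*1))) = 351*(2*(-4/3 - 1)/(-7 + (-4/3 - 1))) = 351*(2*(-7/3)/(-7 - 7/3)) = 351*(2*(-7/3)/(-28/3)) = 351*(2*(-7/3)*(-3/28)) = 351*(½) = 351/2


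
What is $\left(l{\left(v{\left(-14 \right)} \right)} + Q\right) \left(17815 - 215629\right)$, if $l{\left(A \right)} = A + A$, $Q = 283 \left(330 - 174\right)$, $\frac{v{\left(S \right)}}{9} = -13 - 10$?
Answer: $-8651197476$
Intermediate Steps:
$v{\left(S \right)} = -207$ ($v{\left(S \right)} = 9 \left(-13 - 10\right) = 9 \left(-23\right) = -207$)
$Q = 44148$ ($Q = 283 \cdot 156 = 44148$)
$l{\left(A \right)} = 2 A$
$\left(l{\left(v{\left(-14 \right)} \right)} + Q\right) \left(17815 - 215629\right) = \left(2 \left(-207\right) + 44148\right) \left(17815 - 215629\right) = \left(-414 + 44148\right) \left(-197814\right) = 43734 \left(-197814\right) = -8651197476$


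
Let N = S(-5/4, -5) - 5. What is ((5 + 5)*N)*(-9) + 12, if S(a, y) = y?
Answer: 912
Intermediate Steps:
N = -10 (N = -5 - 5 = -10)
((5 + 5)*N)*(-9) + 12 = ((5 + 5)*(-10))*(-9) + 12 = (10*(-10))*(-9) + 12 = -100*(-9) + 12 = 900 + 12 = 912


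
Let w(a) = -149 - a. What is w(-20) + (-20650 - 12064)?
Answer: -32843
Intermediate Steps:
w(-20) + (-20650 - 12064) = (-149 - 1*(-20)) + (-20650 - 12064) = (-149 + 20) - 32714 = -129 - 32714 = -32843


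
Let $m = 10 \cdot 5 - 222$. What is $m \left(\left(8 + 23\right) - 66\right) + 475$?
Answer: $6495$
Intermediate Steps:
$m = -172$ ($m = 50 - 222 = -172$)
$m \left(\left(8 + 23\right) - 66\right) + 475 = - 172 \left(\left(8 + 23\right) - 66\right) + 475 = - 172 \left(31 - 66\right) + 475 = \left(-172\right) \left(-35\right) + 475 = 6020 + 475 = 6495$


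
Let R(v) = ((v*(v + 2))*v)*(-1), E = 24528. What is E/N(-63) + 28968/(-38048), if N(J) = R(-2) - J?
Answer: 5544145/14268 ≈ 388.57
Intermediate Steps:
R(v) = -v**2*(2 + v) (R(v) = ((v*(2 + v))*v)*(-1) = (v**2*(2 + v))*(-1) = -v**2*(2 + v))
N(J) = -J (N(J) = (-2)**2*(-2 - 1*(-2)) - J = 4*(-2 + 2) - J = 4*0 - J = 0 - J = -J)
E/N(-63) + 28968/(-38048) = 24528/((-1*(-63))) + 28968/(-38048) = 24528/63 + 28968*(-1/38048) = 24528*(1/63) - 3621/4756 = 1168/3 - 3621/4756 = 5544145/14268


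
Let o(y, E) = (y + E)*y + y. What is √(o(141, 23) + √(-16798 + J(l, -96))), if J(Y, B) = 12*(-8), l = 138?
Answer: √(23265 + I*√16894) ≈ 152.53 + 0.4261*I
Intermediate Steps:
J(Y, B) = -96
o(y, E) = y + y*(E + y) (o(y, E) = (E + y)*y + y = y*(E + y) + y = y + y*(E + y))
√(o(141, 23) + √(-16798 + J(l, -96))) = √(141*(1 + 23 + 141) + √(-16798 - 96)) = √(141*165 + √(-16894)) = √(23265 + I*√16894)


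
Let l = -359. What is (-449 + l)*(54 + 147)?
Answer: -162408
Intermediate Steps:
(-449 + l)*(54 + 147) = (-449 - 359)*(54 + 147) = -808*201 = -162408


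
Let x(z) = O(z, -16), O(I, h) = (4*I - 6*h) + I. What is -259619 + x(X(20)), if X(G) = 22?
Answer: -259413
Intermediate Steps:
O(I, h) = -6*h + 5*I (O(I, h) = (-6*h + 4*I) + I = -6*h + 5*I)
x(z) = 96 + 5*z (x(z) = -6*(-16) + 5*z = 96 + 5*z)
-259619 + x(X(20)) = -259619 + (96 + 5*22) = -259619 + (96 + 110) = -259619 + 206 = -259413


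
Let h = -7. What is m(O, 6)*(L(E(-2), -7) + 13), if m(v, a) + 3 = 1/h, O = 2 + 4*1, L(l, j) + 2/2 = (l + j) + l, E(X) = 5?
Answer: -330/7 ≈ -47.143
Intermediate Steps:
L(l, j) = -1 + j + 2*l (L(l, j) = -1 + ((l + j) + l) = -1 + ((j + l) + l) = -1 + (j + 2*l) = -1 + j + 2*l)
O = 6 (O = 2 + 4 = 6)
m(v, a) = -22/7 (m(v, a) = -3 + 1/(-7) = -3 - 1/7 = -22/7)
m(O, 6)*(L(E(-2), -7) + 13) = -22*((-1 - 7 + 2*5) + 13)/7 = -22*((-1 - 7 + 10) + 13)/7 = -22*(2 + 13)/7 = -22/7*15 = -330/7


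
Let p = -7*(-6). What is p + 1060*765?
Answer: 810942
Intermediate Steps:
p = 42
p + 1060*765 = 42 + 1060*765 = 42 + 810900 = 810942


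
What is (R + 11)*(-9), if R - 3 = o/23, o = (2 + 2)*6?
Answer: -3114/23 ≈ -135.39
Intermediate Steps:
o = 24 (o = 4*6 = 24)
R = 93/23 (R = 3 + 24/23 = 93/23 ≈ 4.0435)
(R + 11)*(-9) = (93/23 + 11)*(-9) = (346/23)*(-9) = -3114/23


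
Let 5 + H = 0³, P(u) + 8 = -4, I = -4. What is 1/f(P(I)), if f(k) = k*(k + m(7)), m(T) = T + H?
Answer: 1/120 ≈ 0.0083333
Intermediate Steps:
P(u) = -12 (P(u) = -8 - 4 = -12)
H = -5 (H = -5 + 0³ = -5 + 0 = -5)
m(T) = -5 + T (m(T) = T - 5 = -5 + T)
f(k) = k*(2 + k) (f(k) = k*(k + (-5 + 7)) = k*(k + 2) = k*(2 + k))
1/f(P(I)) = 1/(-12*(2 - 12)) = 1/(-12*(-10)) = 1/120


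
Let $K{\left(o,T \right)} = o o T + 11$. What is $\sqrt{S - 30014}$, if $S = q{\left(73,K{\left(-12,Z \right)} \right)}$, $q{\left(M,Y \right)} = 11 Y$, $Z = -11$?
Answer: $i \sqrt{47317} \approx 217.52 i$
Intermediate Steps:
$K{\left(o,T \right)} = 11 + T o^{2}$ ($K{\left(o,T \right)} = o^{2} T + 11 = T o^{2} + 11 = 11 + T o^{2}$)
$S = -17303$ ($S = 11 \left(11 - 11 \left(-12\right)^{2}\right) = 11 \left(11 - 1584\right) = 11 \left(-1573\right) = -17303$)
$\sqrt{S - 30014} = \sqrt{-17303 - 30014} = \sqrt{-47317} = i \sqrt{47317}$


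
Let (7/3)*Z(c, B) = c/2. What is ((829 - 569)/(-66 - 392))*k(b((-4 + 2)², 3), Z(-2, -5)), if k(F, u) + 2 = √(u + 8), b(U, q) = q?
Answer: 260/229 - 130*√371/1603 ≈ -0.42669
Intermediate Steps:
Z(c, B) = 3*c/14 (Z(c, B) = 3*(c/2)/7 = 3*c/14)
k(F, u) = -2 + √(8 + u) (k(F, u) = -2 + √(u + 8) = -2 + √(8 + u))
((829 - 569)/(-66 - 392))*k(b((-4 + 2)², 3), Z(-2, -5)) = ((829 - 569)/(-66 - 392))*(-2 + √(8 + (3/14)*(-2))) = (260/(-458))*(-2 + √(8 - 3/7)) = (260*(-1/458))*(-2 + √(53/7)) = -130*(-2 + √371/7)/229 = 260/229 - 130*√371/1603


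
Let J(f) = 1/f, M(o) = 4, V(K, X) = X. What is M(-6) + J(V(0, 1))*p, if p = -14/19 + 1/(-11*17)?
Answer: 11575/3553 ≈ 3.2578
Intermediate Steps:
p = -2637/3553 (p = -14*1/19 - 1/11*1/17 = -14/19 - 1/187 = -2637/3553 ≈ -0.74219)
J(f) = 1/f
M(-6) + J(V(0, 1))*p = 4 - 2637/3553/1 = 4 + 1*(-2637/3553) = 4 - 2637/3553 = 11575/3553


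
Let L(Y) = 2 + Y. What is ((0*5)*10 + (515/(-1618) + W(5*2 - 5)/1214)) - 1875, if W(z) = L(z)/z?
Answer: -4604494306/2455315 ≈ -1875.3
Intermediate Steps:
W(z) = (2 + z)/z
((0*5)*10 + (515/(-1618) + W(5*2 - 5)/1214)) - 1875 = ((0*5)*10 + (515/(-1618) + ((2 + (5*2 - 5))/(5*2 - 5))/1214)) - 1875 = (0*10 + (515*(-1/1618) + ((2 + (10 - 5))/(10 - 5))*(1/1214))) - 1875 = (0 + (-515/1618 + ((2 + 5)/5)*(1/1214))) - 1875 = (0 + (-515/1618 + ((1/5)*7)*(1/1214))) - 1875 = (0 + (-515/1618 + (7/5)*(1/1214))) - 1875 = (0 + (-515/1618 + 7/6070)) - 1875 = (0 - 778681/2455315) - 1875 = -778681/2455315 - 1875 = -4604494306/2455315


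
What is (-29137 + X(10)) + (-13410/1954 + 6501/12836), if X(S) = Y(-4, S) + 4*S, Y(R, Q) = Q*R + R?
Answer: -365530350755/12540772 ≈ -29147.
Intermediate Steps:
Y(R, Q) = R + Q*R
X(S) = -4 (X(S) = -4*(1 + S) + 4*S = (-4 - 4*S) + 4*S = -4)
(-29137 + X(10)) + (-13410/1954 + 6501/12836) = (-29137 - 4) + (-13410/1954 + 6501/12836) = -29141 + (-13410*1/1954 + 6501*(1/12836)) = -29141 + (-6705/977 + 6501/12836) = -29141 - 79713903/12540772 = -365530350755/12540772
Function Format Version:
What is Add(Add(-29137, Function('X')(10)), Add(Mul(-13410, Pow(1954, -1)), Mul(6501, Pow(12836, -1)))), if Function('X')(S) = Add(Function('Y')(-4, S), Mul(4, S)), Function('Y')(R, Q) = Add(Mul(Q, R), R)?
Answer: Rational(-365530350755, 12540772) ≈ -29147.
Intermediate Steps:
Function('Y')(R, Q) = Add(R, Mul(Q, R))
Function('X')(S) = -4 (Function('X')(S) = Add(Mul(-4, Add(1, S)), Mul(4, S)) = Add(Add(-4, Mul(-4, S)), Mul(4, S)) = -4)
Add(Add(-29137, Function('X')(10)), Add(Mul(-13410, Pow(1954, -1)), Mul(6501, Pow(12836, -1)))) = Add(Add(-29137, -4), Add(Mul(-13410, Pow(1954, -1)), Mul(6501, Pow(12836, -1)))) = Add(-29141, Add(Mul(-13410, Rational(1, 1954)), Mul(6501, Rational(1, 12836)))) = Add(-29141, Add(Rational(-6705, 977), Rational(6501, 12836))) = Add(-29141, Rational(-79713903, 12540772)) = Rational(-365530350755, 12540772)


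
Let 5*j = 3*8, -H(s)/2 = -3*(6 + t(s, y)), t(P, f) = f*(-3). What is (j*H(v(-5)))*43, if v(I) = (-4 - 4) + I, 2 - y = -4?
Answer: -74304/5 ≈ -14861.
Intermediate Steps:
y = 6 (y = 2 - 1*(-4) = 2 + 4 = 6)
t(P, f) = -3*f
v(I) = -8 + I
H(s) = -72 (H(s) = -(-6)*(6 - 3*6) = -(-6)*(6 - 18) = -(-6)*(-12) = -2*36 = -72)
j = 24/5 (j = (3*8)/5 = (⅕)*24 = 24/5 ≈ 4.8000)
(j*H(v(-5)))*43 = ((24/5)*(-72))*43 = -1728/5*43 = -74304/5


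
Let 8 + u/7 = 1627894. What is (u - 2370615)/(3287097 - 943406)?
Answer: 9024587/2343691 ≈ 3.8506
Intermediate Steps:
u = 11395202 (u = -56 + 7*1627894 = -56 + 11395258 = 11395202)
(u - 2370615)/(3287097 - 943406) = (11395202 - 2370615)/(3287097 - 943406) = 9024587/2343691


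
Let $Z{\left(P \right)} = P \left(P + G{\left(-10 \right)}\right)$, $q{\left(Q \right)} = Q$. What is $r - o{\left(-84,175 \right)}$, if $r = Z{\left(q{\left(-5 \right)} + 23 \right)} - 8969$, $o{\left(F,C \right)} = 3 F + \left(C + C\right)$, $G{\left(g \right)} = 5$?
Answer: $-8653$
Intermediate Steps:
$o{\left(F,C \right)} = 2 C + 3 F$ ($o{\left(F,C \right)} = 3 F + 2 C = 2 C + 3 F$)
$Z{\left(P \right)} = P \left(5 + P\right)$ ($Z{\left(P \right)} = P \left(P + 5\right) = P \left(5 + P\right)$)
$r = -8555$ ($r = \left(-5 + 23\right) \left(5 + \left(-5 + 23\right)\right) - 8969 = 18 \left(5 + 18\right) - 8969 = 18 \cdot 23 - 8969 = 414 - 8969 = -8555$)
$r - o{\left(-84,175 \right)} = -8555 - \left(2 \cdot 175 + 3 \left(-84\right)\right) = -8555 - \left(350 - 252\right) = -8555 - 98 = -8653$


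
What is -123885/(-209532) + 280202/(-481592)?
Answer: 9903536/1051134739 ≈ 0.0094218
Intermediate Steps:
-123885/(-209532) + 280202/(-481592) = -123885*(-1/209532) + 280202*(-1/481592) = 41295/69844 - 140101/240796 = 9903536/1051134739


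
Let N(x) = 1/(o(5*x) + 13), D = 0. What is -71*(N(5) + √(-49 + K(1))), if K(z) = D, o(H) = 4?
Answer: -71/17 - 497*I ≈ -4.1765 - 497.0*I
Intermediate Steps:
K(z) = 0
N(x) = 1/17 (N(x) = 1/(4 + 13) = 1/17)
-71*(N(5) + √(-49 + K(1))) = -71*(1/17 + √(-49 + 0)) = -71*(1/17 + √(-49)) = -71*(1/17 + 7*I) = -71/17 - 497*I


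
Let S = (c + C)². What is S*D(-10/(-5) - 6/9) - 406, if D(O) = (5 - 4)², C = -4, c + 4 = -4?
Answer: -262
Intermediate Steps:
c = -8 (c = -4 - 4 = -8)
S = 144 (S = (-8 - 4)² = (-12)² = 144)
D(O) = 1 (D(O) = 1² = 1)
S*D(-10/(-5) - 6/9) - 406 = 144*1 - 406 = 144 - 406 = -262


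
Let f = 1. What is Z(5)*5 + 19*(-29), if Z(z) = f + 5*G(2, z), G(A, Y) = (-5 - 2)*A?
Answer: -896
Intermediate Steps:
G(A, Y) = -7*A
Z(z) = -69 (Z(z) = 1 + 5*(-7*2) = 1 + 5*(-14) = 1 - 70 = -69)
Z(5)*5 + 19*(-29) = -69*5 + 19*(-29) = -345 - 551 = -896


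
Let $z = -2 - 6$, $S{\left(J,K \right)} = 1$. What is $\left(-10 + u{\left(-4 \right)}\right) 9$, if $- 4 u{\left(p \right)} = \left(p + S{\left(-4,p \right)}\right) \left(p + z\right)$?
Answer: $-171$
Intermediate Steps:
$z = -8$ ($z = -2 - 6 = -8$)
$u{\left(p \right)} = - \frac{\left(1 + p\right) \left(-8 + p\right)}{4}$ ($u{\left(p \right)} = - \frac{\left(p + 1\right) \left(p - 8\right)}{4} = - \frac{\left(1 + p\right) \left(-8 + p\right)}{4}$)
$\left(-10 + u{\left(-4 \right)}\right) 9 = \left(-10 + \left(2 - \frac{\left(-4\right)^{2}}{4} + \frac{7}{4} \left(-4\right)\right)\right) 9 = \left(-10 - 9\right) 9 = \left(-19\right) 9 = -171$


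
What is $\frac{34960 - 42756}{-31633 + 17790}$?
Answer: $\frac{7796}{13843} \approx 0.56317$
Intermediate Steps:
$\frac{34960 - 42756}{-31633 + 17790} = - \frac{7796}{-13843} = \left(-7796\right) \left(- \frac{1}{13843}\right) = \frac{7796}{13843}$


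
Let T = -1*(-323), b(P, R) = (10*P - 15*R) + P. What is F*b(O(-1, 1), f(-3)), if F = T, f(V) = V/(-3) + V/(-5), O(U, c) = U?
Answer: -11305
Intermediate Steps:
f(V) = -8*V/15 (f(V) = V*(-1/3) + V*(-1/5) = -V/3 - V/5 = -8*V/15)
b(P, R) = -15*R + 11*P (b(P, R) = (-15*R + 10*P) + P = -15*R + 11*P)
T = 323
F = 323
F*b(O(-1, 1), f(-3)) = 323*(-(-8)*(-3) + 11*(-1)) = 323*(-15*8/5 - 11) = 323*(-24 - 11) = 323*(-35) = -11305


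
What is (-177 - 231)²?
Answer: 166464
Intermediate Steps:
(-177 - 231)² = (-408)² = 166464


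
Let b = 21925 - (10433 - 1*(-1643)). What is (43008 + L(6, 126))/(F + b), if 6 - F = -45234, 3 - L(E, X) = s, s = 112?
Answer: 42899/55089 ≈ 0.77872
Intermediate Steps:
L(E, X) = -109 (L(E, X) = 3 - 1*112 = 3 - 112 = -109)
F = 45240 (F = 6 - 1*(-45234) = 6 + 45234 = 45240)
b = 9849 (b = 21925 - (10433 + 1643) = 21925 - 1*12076 = 21925 - 12076 = 9849)
(43008 + L(6, 126))/(F + b) = (43008 - 109)/(45240 + 9849) = 42899/55089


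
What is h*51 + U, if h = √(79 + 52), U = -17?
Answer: -17 + 51*√131 ≈ 566.72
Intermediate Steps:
h = √131 ≈ 11.446
h*51 + U = √131*51 - 17 = 51*√131 - 17 = -17 + 51*√131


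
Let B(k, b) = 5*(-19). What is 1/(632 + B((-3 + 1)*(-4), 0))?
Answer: 1/537 ≈ 0.0018622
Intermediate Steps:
B(k, b) = -95
1/(632 + B((-3 + 1)*(-4), 0)) = 1/(632 - 95) = 1/537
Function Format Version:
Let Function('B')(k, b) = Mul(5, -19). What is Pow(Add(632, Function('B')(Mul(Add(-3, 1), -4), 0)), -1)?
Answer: Rational(1, 537) ≈ 0.0018622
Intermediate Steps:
Function('B')(k, b) = -95
Pow(Add(632, Function('B')(Mul(Add(-3, 1), -4), 0)), -1) = Pow(Add(632, -95), -1) = Pow(537, -1) = Rational(1, 537)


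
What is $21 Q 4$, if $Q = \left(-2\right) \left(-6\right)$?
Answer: $1008$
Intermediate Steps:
$Q = 12$
$21 Q 4 = 21 \cdot 12 \cdot 4 = 252 \cdot 4 = 1008$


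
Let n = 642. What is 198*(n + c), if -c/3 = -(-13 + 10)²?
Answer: 132462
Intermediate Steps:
c = 27 (c = -(-3)*(-13 + 10)² = -(-3)*(-3)² = -(-3)*9 = -3*(-9) = 27)
198*(n + c) = 198*(642 + 27) = 198*669 = 132462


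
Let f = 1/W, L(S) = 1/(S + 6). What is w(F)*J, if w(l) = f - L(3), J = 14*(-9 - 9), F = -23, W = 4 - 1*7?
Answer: 112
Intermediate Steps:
W = -3 (W = 4 - 7 = -3)
L(S) = 1/(6 + S)
f = -1/3 (f = 1/(-3) = -1/3 ≈ -0.33333)
J = -252 (J = 14*(-18) = -252)
w(l) = -4/9 (w(l) = -1/3 - 1/(6 + 3) = -1/3 - 1/9 = -4/9)
w(F)*J = -4/9*(-252) = 112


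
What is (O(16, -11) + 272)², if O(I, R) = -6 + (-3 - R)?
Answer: 75076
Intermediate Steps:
O(I, R) = -9 - R
(O(16, -11) + 272)² = ((-9 - 1*(-11)) + 272)² = ((-9 + 11) + 272)² = (2 + 272)² = 274² = 75076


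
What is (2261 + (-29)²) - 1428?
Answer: 1674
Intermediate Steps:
(2261 + (-29)²) - 1428 = (2261 + 841) - 1428 = 3102 - 1428 = 1674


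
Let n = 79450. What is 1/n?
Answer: 1/79450 ≈ 1.2587e-5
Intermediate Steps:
1/n = 1/79450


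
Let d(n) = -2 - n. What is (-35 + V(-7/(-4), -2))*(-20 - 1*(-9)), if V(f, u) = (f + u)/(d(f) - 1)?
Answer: 7304/19 ≈ 384.42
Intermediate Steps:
V(f, u) = (f + u)/(-3 - f) (V(f, u) = (f + u)/((-2 - f) - 1) = (f + u)/(-3 - f))
(-35 + V(-7/(-4), -2))*(-20 - 1*(-9)) = (-35 + (-(-7)/(-4) - 1*(-2))/(3 - 7/(-4)))*(-20 - 1*(-9)) = (-35 + (-(-7)*(-1)/4 + 2)/(3 - 7*(-1/4)))*(-20 + 9) = (-35 + (-1*7/4 + 2)/(3 + 7/4))*(-11) = (-35 + (-7/4 + 2)/(19/4))*(-11) = (-35 + (4/19)*(1/4))*(-11) = (-35 + 1/19)*(-11) = -664/19*(-11) = 7304/19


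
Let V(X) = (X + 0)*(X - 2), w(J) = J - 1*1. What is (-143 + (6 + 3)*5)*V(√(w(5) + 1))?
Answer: -490 + 196*√5 ≈ -51.731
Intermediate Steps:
w(J) = -1 + J (w(J) = J - 1 = -1 + J)
V(X) = X*(-2 + X)
(-143 + (6 + 3)*5)*V(√(w(5) + 1)) = (-143 + (6 + 3)*5)*(√((-1 + 5) + 1)*(-2 + √((-1 + 5) + 1))) = (-143 + 9*5)*(√(4 + 1)*(-2 + √(4 + 1))) = (-143 + 45)*(√5*(-2 + √5)) = -98*√5*(-2 + √5)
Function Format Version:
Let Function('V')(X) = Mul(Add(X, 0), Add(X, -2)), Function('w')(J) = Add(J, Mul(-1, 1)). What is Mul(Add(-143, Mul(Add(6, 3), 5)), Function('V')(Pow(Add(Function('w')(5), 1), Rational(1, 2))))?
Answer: Add(-490, Mul(196, Pow(5, Rational(1, 2)))) ≈ -51.731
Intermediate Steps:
Function('w')(J) = Add(-1, J) (Function('w')(J) = Add(J, -1) = Add(-1, J))
Function('V')(X) = Mul(X, Add(-2, X))
Mul(Add(-143, Mul(Add(6, 3), 5)), Function('V')(Pow(Add(Function('w')(5), 1), Rational(1, 2)))) = Mul(Add(-143, Mul(Add(6, 3), 5)), Mul(Pow(Add(Add(-1, 5), 1), Rational(1, 2)), Add(-2, Pow(Add(Add(-1, 5), 1), Rational(1, 2))))) = Mul(Add(-143, Mul(9, 5)), Mul(Pow(Add(4, 1), Rational(1, 2)), Add(-2, Pow(Add(4, 1), Rational(1, 2))))) = Mul(Add(-143, 45), Mul(Pow(5, Rational(1, 2)), Add(-2, Pow(5, Rational(1, 2))))) = Mul(-98, Mul(Pow(5, Rational(1, 2)), Add(-2, Pow(5, Rational(1, 2))))) = Mul(-98, Pow(5, Rational(1, 2)), Add(-2, Pow(5, Rational(1, 2))))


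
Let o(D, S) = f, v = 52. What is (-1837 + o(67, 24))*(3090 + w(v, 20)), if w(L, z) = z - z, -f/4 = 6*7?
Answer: -6195450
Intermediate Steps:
f = -168 (f = -24*7 = -4*42 = -168)
o(D, S) = -168
w(L, z) = 0
(-1837 + o(67, 24))*(3090 + w(v, 20)) = (-1837 - 168)*(3090 + 0) = -2005*3090 = -6195450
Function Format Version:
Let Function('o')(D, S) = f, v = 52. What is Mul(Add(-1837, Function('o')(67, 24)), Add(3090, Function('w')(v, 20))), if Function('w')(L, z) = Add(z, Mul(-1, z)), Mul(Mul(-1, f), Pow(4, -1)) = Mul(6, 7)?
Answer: -6195450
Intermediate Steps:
f = -168 (f = Mul(-4, Mul(6, 7)) = Mul(-4, 42) = -168)
Function('o')(D, S) = -168
Function('w')(L, z) = 0
Mul(Add(-1837, Function('o')(67, 24)), Add(3090, Function('w')(v, 20))) = Mul(Add(-1837, -168), Add(3090, 0)) = Mul(-2005, 3090) = -6195450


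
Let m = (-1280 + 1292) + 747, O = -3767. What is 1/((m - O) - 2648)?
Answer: 1/1878 ≈ 0.00053248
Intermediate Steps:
m = 759 (m = 12 + 747 = 759)
1/((m - O) - 2648) = 1/((759 - 1*(-3767)) - 2648) = 1/((759 + 3767) - 2648) = 1/(4526 - 2648) = 1/1878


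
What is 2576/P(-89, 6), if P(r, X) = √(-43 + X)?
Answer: -2576*I*√37/37 ≈ -423.49*I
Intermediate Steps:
2576/P(-89, 6) = 2576/(√(-43 + 6)) = 2576/(√(-37)) = 2576/((I*√37)) = 2576*(-I*√37/37) = -2576*I*√37/37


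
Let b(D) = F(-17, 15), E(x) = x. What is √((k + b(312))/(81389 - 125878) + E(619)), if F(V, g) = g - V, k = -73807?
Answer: √1228450999874/44489 ≈ 24.913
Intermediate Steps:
b(D) = 32 (b(D) = 15 - 1*(-17) = 15 + 17 = 32)
√((k + b(312))/(81389 - 125878) + E(619)) = √((-73807 + 32)/(81389 - 125878) + 619) = √(-73775/(-44489) + 619) = √(-73775*(-1/44489) + 619) = √(73775/44489 + 619) = √(27612466/44489) = √1228450999874/44489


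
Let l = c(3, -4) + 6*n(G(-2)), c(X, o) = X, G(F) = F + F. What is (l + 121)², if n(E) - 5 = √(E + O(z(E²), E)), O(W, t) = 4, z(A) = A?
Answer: 23716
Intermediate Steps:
G(F) = 2*F
n(E) = 5 + √(4 + E) (n(E) = 5 + √(E + 4) = 5 + √(4 + E))
l = 33 (l = 3 + 6*(5 + √(4 + 2*(-2))) = 3 + 6*(5 + √(4 - 4)) = 3 + 6*(5 + √0) = 3 + 6*(5 + 0) = 3 + 6*5 = 3 + 30 = 33)
(l + 121)² = (33 + 121)² = 154² = 23716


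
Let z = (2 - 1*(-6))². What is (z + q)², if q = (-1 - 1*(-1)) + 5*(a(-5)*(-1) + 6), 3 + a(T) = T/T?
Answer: 10816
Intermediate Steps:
a(T) = -2 (a(T) = -3 + T/T = -3 + 1 = -2)
z = 64 (z = (2 + 6)² = 8² = 64)
q = 40 (q = (-1 - 1*(-1)) + 5*(-2*(-1) + 6) = (-1 + 1) + 5*(2 + 6) = 0 + 5*8 = 0 + 40 = 40)
(z + q)² = (64 + 40)² = 104² = 10816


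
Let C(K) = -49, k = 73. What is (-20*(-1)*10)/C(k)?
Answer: -200/49 ≈ -4.0816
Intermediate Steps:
(-20*(-1)*10)/C(k) = (-20*(-1)*10)/(-49) = (20*10)*(-1/49) = 200*(-1/49) = -200/49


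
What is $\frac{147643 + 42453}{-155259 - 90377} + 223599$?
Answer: $\frac{13730943467}{61409} \approx 2.236 \cdot 10^{5}$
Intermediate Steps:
$\frac{147643 + 42453}{-155259 - 90377} + 223599 = \frac{190096}{-245636} + 223599 = 190096 \left(- \frac{1}{245636}\right) + 223599 = - \frac{47524}{61409} + 223599 = \frac{13730943467}{61409}$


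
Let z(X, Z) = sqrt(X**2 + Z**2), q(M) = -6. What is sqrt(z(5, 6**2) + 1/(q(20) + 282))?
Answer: sqrt(69 + 19044*sqrt(1321))/138 ≈ 6.0290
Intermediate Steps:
sqrt(z(5, 6**2) + 1/(q(20) + 282)) = sqrt(sqrt(5**2 + (6**2)**2) + 1/(-6 + 282)) = sqrt(sqrt(25 + 36**2) + 1/276) = sqrt(sqrt(25 + 1296) + 1/276) = sqrt(sqrt(1321) + 1/276) = sqrt(1/276 + sqrt(1321))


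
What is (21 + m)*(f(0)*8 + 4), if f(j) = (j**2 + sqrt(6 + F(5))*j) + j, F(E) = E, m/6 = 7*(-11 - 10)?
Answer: -3444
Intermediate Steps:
m = -882 (m = 6*(7*(-11 - 10)) = 6*(7*(-21)) = 6*(-147) = -882)
f(j) = j + j**2 + j*sqrt(11) (f(j) = (j**2 + sqrt(6 + 5)*j) + j = (j**2 + sqrt(11)*j) + j = (j**2 + j*sqrt(11)) + j = j + j**2 + j*sqrt(11))
(21 + m)*(f(0)*8 + 4) = (21 - 882)*((0*(1 + 0 + sqrt(11)))*8 + 4) = -861*((0*(1 + sqrt(11)))*8 + 4) = -861*(0*8 + 4) = -861*(0 + 4) = -861*4 = -3444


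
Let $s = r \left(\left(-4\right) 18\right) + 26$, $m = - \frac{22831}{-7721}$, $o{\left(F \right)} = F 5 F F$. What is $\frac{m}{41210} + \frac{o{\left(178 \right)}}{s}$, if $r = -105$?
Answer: $\frac{4486174794503783}{1206865881130} \approx 3717.2$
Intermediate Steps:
$o{\left(F \right)} = 5 F^{3}$ ($o{\left(F \right)} = 5 F F^{2} = 5 F^{3}$)
$m = \frac{22831}{7721}$ ($m = \left(-22831\right) \left(- \frac{1}{7721}\right) = \frac{22831}{7721} \approx 2.957$)
$s = 7586$ ($s = - 105 \left(\left(-4\right) 18\right) + 26 = \left(-105\right) \left(-72\right) + 26 = 7560 + 26 = 7586$)
$\frac{m}{41210} + \frac{o{\left(178 \right)}}{s} = \frac{22831}{7721 \cdot 41210} + \frac{5 \cdot 178^{3}}{7586} = \frac{22831}{7721} \cdot \frac{1}{41210} + 5 \cdot 5639752 \cdot \frac{1}{7586} = \frac{22831}{318182410} + 28198760 \cdot \frac{1}{7586} = \frac{22831}{318182410} + \frac{14099380}{3793} = \frac{4486174794503783}{1206865881130}$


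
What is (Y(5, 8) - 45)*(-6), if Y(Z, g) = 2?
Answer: 258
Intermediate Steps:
(Y(5, 8) - 45)*(-6) = (2 - 45)*(-6) = -43*(-6) = 258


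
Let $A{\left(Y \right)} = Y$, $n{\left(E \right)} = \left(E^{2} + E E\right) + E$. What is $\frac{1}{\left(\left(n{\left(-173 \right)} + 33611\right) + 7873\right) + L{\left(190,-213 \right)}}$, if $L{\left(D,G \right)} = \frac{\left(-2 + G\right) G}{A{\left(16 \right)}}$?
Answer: $\frac{16}{1664499} \approx 9.6125 \cdot 10^{-6}$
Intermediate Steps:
$n{\left(E \right)} = E + 2 E^{2}$ ($n{\left(E \right)} = \left(E^{2} + E^{2}\right) + E = 2 E^{2} + E = E + 2 E^{2}$)
$L{\left(D,G \right)} = \frac{G \left(-2 + G\right)}{16}$ ($L{\left(D,G \right)} = \frac{\left(-2 + G\right) G}{16} = G \left(-2 + G\right) \frac{1}{16} = \frac{G \left(-2 + G\right)}{16}$)
$\frac{1}{\left(\left(n{\left(-173 \right)} + 33611\right) + 7873\right) + L{\left(190,-213 \right)}} = \frac{1}{\left(\left(- 173 \left(1 + 2 \left(-173\right)\right) + 33611\right) + 7873\right) + \frac{1}{16} \left(-213\right) \left(-2 - 213\right)} = \frac{1}{\left(\left(- 173 \left(1 - 346\right) + 33611\right) + 7873\right) + \frac{1}{16} \left(-213\right) \left(-215\right)} = \frac{1}{\left(\left(\left(-173\right) \left(-345\right) + 33611\right) + 7873\right) + \frac{45795}{16}} = \frac{1}{\left(\left(59685 + 33611\right) + 7873\right) + \frac{45795}{16}} = \frac{1}{\left(93296 + 7873\right) + \frac{45795}{16}} = \frac{1}{101169 + \frac{45795}{16}} = \frac{1}{\frac{1664499}{16}} = \frac{16}{1664499}$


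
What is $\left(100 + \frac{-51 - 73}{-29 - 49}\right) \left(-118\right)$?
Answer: $- \frac{467516}{39} \approx -11988.0$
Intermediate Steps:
$\left(100 + \frac{-51 - 73}{-29 - 49}\right) \left(-118\right) = \left(100 - \frac{124}{-78}\right) \left(-118\right) = \left(100 - - \frac{62}{39}\right) \left(-118\right) = \left(100 + \frac{62}{39}\right) \left(-118\right) = \frac{3962}{39} \left(-118\right) = - \frac{467516}{39}$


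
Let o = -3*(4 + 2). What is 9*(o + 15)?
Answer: -27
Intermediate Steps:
o = -18 (o = -3*6 = -18)
9*(o + 15) = 9*(-18 + 15) = 9*(-3) = -27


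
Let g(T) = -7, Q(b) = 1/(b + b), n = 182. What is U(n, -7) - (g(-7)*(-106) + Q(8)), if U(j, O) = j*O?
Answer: -32257/16 ≈ -2016.1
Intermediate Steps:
Q(b) = 1/(2*b)
U(j, O) = O*j
U(n, -7) - (g(-7)*(-106) + Q(8)) = -7*182 - (-7*(-106) + (½)/8) = -1274 - (742 + (½)*(⅛)) = -1274 - (742 + 1/16) = -1274 - 1*11873/16 = -1274 - 11873/16 = -32257/16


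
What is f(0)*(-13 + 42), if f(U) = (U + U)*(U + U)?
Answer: 0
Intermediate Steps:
f(U) = 4*U**2 (f(U) = (2*U)*(2*U) = 4*U**2)
f(0)*(-13 + 42) = (4*0**2)*(-13 + 42) = (4*0)*29 = 0*29 = 0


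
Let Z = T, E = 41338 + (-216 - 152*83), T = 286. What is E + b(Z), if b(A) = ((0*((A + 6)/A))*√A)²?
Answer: 28506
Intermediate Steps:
E = 28506 (E = 41338 + (-216 - 12616) = 41338 - 12832 = 28506)
Z = 286
b(A) = 0 (b(A) = ((0*((6 + A)/A))*√A)² = (0*√A)² = 0² = 0)
E + b(Z) = 28506 + 0 = 28506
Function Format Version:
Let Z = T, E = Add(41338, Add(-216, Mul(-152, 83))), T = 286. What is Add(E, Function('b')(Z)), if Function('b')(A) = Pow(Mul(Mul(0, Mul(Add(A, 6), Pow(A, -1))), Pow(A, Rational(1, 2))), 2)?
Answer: 28506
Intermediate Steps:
E = 28506 (E = Add(41338, Add(-216, -12616)) = Add(41338, -12832) = 28506)
Z = 286
Function('b')(A) = 0 (Function('b')(A) = Pow(Mul(Mul(0, Mul(Add(6, A), Pow(A, -1))), Pow(A, Rational(1, 2))), 2) = Pow(Mul(Mul(0, Mul(Pow(A, -1), Add(6, A))), Pow(A, Rational(1, 2))), 2) = Pow(Mul(0, Pow(A, Rational(1, 2))), 2) = Pow(0, 2) = 0)
Add(E, Function('b')(Z)) = Add(28506, 0) = 28506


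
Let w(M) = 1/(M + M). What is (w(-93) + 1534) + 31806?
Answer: 6201239/186 ≈ 33340.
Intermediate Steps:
w(M) = 1/(2*M)
(w(-93) + 1534) + 31806 = ((1/2)/(-93) + 1534) + 31806 = ((1/2)*(-1/93) + 1534) + 31806 = (-1/186 + 1534) + 31806 = 285323/186 + 31806 = 6201239/186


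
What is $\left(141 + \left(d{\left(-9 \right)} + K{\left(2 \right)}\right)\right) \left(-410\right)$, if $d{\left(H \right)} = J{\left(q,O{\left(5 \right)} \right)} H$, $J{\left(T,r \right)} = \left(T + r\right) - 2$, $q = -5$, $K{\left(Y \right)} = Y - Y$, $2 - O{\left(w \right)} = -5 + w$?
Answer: $-76260$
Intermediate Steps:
$O{\left(w \right)} = 7 - w$ ($O{\left(w \right)} = 2 - \left(-5 + w\right) = 7 - w$)
$K{\left(Y \right)} = 0$
$J{\left(T,r \right)} = -2 + T + r$
$d{\left(H \right)} = - 5 H$ ($d{\left(H \right)} = \left(-2 - 5 + \left(7 - 5\right)\right) H = \left(-2 - 5 + 2\right) H = - 5 H$)
$\left(141 + \left(d{\left(-9 \right)} + K{\left(2 \right)}\right)\right) \left(-410\right) = \left(141 + \left(\left(-5\right) \left(-9\right) + 0\right)\right) \left(-410\right) = \left(141 + \left(45 + 0\right)\right) \left(-410\right) = \left(141 + 45\right) \left(-410\right) = 186 \left(-410\right) = -76260$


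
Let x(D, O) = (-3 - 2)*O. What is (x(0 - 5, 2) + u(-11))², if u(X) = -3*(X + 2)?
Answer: 289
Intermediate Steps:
u(X) = -6 - 3*X (u(X) = -3*(2 + X) = -6 - 3*X)
x(D, O) = -5*O
(x(0 - 5, 2) + u(-11))² = (-5*2 + (-6 - 3*(-11)))² = (-10 + (-6 + 33))² = (-10 + 27)² = 17² = 289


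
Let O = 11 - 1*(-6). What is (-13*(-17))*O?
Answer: 3757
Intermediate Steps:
O = 17 (O = 11 + 6 = 17)
(-13*(-17))*O = -13*(-17)*17 = 221*17 = 3757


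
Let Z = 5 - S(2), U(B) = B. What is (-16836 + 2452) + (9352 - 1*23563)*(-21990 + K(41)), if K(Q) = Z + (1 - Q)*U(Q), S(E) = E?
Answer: 335748913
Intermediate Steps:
Z = 3 (Z = 5 - 1*2 = 5 - 2 = 3)
K(Q) = 3 + Q*(1 - Q) (K(Q) = 3 + (1 - Q)*Q = 3 + Q*(1 - Q))
(-16836 + 2452) + (9352 - 1*23563)*(-21990 + K(41)) = (-16836 + 2452) + (9352 - 1*23563)*(-21990 + (3 + 41 - 1*41²)) = -14384 + (9352 - 23563)*(-21990 + (3 + 41 - 1*1681)) = -14384 - 14211*(-21990 + (3 + 41 - 1681)) = -14384 - 14211*(-21990 - 1637) = -14384 - 14211*(-23627) = -14384 + 335763297 = 335748913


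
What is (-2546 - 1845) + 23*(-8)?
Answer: -4575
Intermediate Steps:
(-2546 - 1845) + 23*(-8) = -4391 - 184 = -4575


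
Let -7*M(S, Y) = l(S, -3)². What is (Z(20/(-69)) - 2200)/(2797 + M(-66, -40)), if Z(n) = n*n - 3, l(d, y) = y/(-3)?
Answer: -73416581/93210858 ≈ -0.78764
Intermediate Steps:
l(d, y) = -y/3 (l(d, y) = y*(-⅓) = -y/3)
Z(n) = -3 + n² (Z(n) = n² - 3 = -3 + n²)
M(S, Y) = -⅐ (M(S, Y) = -(-⅓*(-3))²/7 = -⅐*1² = -⅐*1 = -⅐)
(Z(20/(-69)) - 2200)/(2797 + M(-66, -40)) = ((-3 + (20/(-69))²) - 2200)/(2797 - ⅐) = ((-3 + (20*(-1/69))²) - 2200)/(19578/7) = ((-3 + (-20/69)²) - 2200)*(7/19578) = ((-3 + 400/4761) - 2200)*(7/19578) = (-13883/4761 - 2200)*(7/19578) = -10488083/4761*7/19578 = -73416581/93210858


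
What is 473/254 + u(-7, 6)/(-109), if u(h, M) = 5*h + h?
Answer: 62225/27686 ≈ 2.2475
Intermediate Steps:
u(h, M) = 6*h
473/254 + u(-7, 6)/(-109) = 473/254 + (6*(-7))/(-109) = 473*(1/254) - 42*(-1/109) = 473/254 + 42/109 = 62225/27686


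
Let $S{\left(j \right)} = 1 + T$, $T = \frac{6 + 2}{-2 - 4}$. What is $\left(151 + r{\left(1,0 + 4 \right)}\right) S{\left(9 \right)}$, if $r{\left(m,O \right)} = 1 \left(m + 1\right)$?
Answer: $-51$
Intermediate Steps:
$T = - \frac{4}{3}$ ($T = \frac{8}{-6} = 8 \left(- \frac{1}{6}\right) = - \frac{4}{3} \approx -1.3333$)
$r{\left(m,O \right)} = 1 + m$ ($r{\left(m,O \right)} = 1 \left(1 + m\right) = 1 + m$)
$S{\left(j \right)} = - \frac{1}{3}$ ($S{\left(j \right)} = 1 - \frac{4}{3} = - \frac{1}{3}$)
$\left(151 + r{\left(1,0 + 4 \right)}\right) S{\left(9 \right)} = \left(151 + \left(1 + 1\right)\right) \left(- \frac{1}{3}\right) = \left(151 + 2\right) \left(- \frac{1}{3}\right) = 153 \left(- \frac{1}{3}\right) = -51$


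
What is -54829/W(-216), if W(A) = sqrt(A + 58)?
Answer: 54829*I*sqrt(158)/158 ≈ 4362.0*I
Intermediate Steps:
W(A) = sqrt(58 + A)
-54829/W(-216) = -54829/sqrt(58 - 216) = -54829*(-I*sqrt(158)/158) = -(-54829)*I*sqrt(158)/158 = 54829*I*sqrt(158)/158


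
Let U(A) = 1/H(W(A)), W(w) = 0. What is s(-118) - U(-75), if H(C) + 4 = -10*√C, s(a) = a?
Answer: -471/4 ≈ -117.75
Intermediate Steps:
H(C) = -4 - 10*√C
U(A) = -¼ (U(A) = 1/(-4 - 10*√0) = 1/(-4 - 10*0) = 1/(-4 + 0) = 1/(-4) = -¼)
s(-118) - U(-75) = -118 - 1*(-¼) = -118 + ¼ = -471/4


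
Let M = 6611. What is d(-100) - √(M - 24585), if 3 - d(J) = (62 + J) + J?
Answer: 141 - I*√17974 ≈ 141.0 - 134.07*I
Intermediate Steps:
d(J) = -59 - 2*J (d(J) = 3 - ((62 + J) + J) = 3 - (62 + 2*J) = 3 + (-62 - 2*J) = -59 - 2*J)
d(-100) - √(M - 24585) = (-59 - 2*(-100)) - √(6611 - 24585) = (-59 + 200) - √(-17974) = 141 - I*√17974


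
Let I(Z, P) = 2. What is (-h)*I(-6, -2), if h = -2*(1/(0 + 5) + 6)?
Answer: 124/5 ≈ 24.800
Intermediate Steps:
h = -62/5 (h = -2*(1/5 + 6) = -2*(⅕ + 6) = -2*31/5 = -62/5 ≈ -12.400)
(-h)*I(-6, -2) = -1*(-62/5)*2 = (62/5)*2 = 124/5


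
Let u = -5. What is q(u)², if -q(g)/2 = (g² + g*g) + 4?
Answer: 11664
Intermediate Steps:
q(g) = -8 - 4*g² (q(g) = -2*((g² + g*g) + 4) = -2*((g² + g²) + 4) = -2*(2*g² + 4) = -2*(4 + 2*g²) = -8 - 4*g²)
q(u)² = (-8 - 4*(-5)²)² = (-8 - 4*25)² = (-8 - 100)² = (-108)² = 11664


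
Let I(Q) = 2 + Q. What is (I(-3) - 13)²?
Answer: 196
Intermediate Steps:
(I(-3) - 13)² = ((2 - 3) - 13)² = (-1 - 13)² = (-14)² = 196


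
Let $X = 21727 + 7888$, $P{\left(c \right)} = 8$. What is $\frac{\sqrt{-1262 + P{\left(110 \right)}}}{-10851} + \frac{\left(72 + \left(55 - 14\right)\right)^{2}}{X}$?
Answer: $\frac{12769}{29615} - \frac{i \sqrt{1254}}{10851} \approx 0.43117 - 0.0032635 i$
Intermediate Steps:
$X = 29615$
$\frac{\sqrt{-1262 + P{\left(110 \right)}}}{-10851} + \frac{\left(72 + \left(55 - 14\right)\right)^{2}}{X} = \frac{\sqrt{-1262 + 8}}{-10851} + \frac{\left(72 + \left(55 - 14\right)\right)^{2}}{29615} = \sqrt{-1254} \left(- \frac{1}{10851}\right) + \left(72 + 41\right)^{2} \cdot \frac{1}{29615} = i \sqrt{1254} \left(- \frac{1}{10851}\right) + 113^{2} \cdot \frac{1}{29615} = - \frac{i \sqrt{1254}}{10851} + 12769 \cdot \frac{1}{29615} = - \frac{i \sqrt{1254}}{10851} + \frac{12769}{29615} = \frac{12769}{29615} - \frac{i \sqrt{1254}}{10851}$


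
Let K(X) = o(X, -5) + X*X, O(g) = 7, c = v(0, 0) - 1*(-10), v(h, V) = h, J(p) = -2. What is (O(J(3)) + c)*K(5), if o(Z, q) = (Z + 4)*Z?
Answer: 1190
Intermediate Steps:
c = 10 (c = 0 - 1*(-10) = 0 + 10 = 10)
o(Z, q) = Z*(4 + Z) (o(Z, q) = (4 + Z)*Z = Z*(4 + Z))
K(X) = X**2 + X*(4 + X) (K(X) = X*(4 + X) + X*X = X*(4 + X) + X**2 = X**2 + X*(4 + X))
(O(J(3)) + c)*K(5) = (7 + 10)*(2*5*(2 + 5)) = 17*(2*5*7) = 17*70 = 1190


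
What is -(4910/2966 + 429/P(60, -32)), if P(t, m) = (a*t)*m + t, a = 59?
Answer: -92439631/55968420 ≈ -1.6516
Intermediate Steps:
P(t, m) = t + 59*m*t (P(t, m) = (59*t)*m + t = 59*m*t + t = t + 59*m*t)
-(4910/2966 + 429/P(60, -32)) = -(4910/2966 + 429/((60*(1 + 59*(-32))))) = -(4910*(1/2966) + 429/((60*(1 - 1888)))) = -(2455/1483 + 429/((60*(-1887)))) = -(2455/1483 + 429/(-113220)) = -(2455/1483 + 429*(-1/113220)) = -(2455/1483 - 143/37740) = -1*92439631/55968420 = -92439631/55968420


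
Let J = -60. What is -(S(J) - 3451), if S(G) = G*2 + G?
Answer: 3631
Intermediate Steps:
S(G) = 3*G (S(G) = 2*G + G = 3*G)
-(S(J) - 3451) = -(3*(-60) - 3451) = -(-180 - 3451) = -1*(-3631) = 3631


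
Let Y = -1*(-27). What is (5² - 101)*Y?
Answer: -2052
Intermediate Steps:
Y = 27
(5² - 101)*Y = (5² - 101)*27 = (25 - 101)*27 = -76*27 = -2052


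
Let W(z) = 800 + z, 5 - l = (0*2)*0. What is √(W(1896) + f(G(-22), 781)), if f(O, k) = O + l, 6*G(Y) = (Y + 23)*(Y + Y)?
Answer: √24243/3 ≈ 51.901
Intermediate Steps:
l = 5 (l = 5 - 0*2*0 = 5 - 0*0 = 5 - 1*0 = 5 + 0 = 5)
G(Y) = Y*(23 + Y)/3 (G(Y) = ((Y + 23)*(Y + Y))/6 = ((23 + Y)*(2*Y))/6 = (2*Y*(23 + Y))/6 = Y*(23 + Y)/3)
f(O, k) = 5 + O (f(O, k) = O + 5 = 5 + O)
√(W(1896) + f(G(-22), 781)) = √((800 + 1896) + (5 + (⅓)*(-22)*(23 - 22))) = √(2696 + (5 + (⅓)*(-22)*1)) = √(2696 + (5 - 22/3)) = √(2696 - 7/3) = √(8081/3) = √24243/3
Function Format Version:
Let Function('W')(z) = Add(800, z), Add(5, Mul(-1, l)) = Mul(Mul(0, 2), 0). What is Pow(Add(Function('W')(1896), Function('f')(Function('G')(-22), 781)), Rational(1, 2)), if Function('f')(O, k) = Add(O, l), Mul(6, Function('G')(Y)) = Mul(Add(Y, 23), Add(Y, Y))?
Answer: Mul(Rational(1, 3), Pow(24243, Rational(1, 2))) ≈ 51.901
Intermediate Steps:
l = 5 (l = Add(5, Mul(-1, Mul(Mul(0, 2), 0))) = Add(5, Mul(-1, Mul(0, 0))) = Add(5, Mul(-1, 0)) = Add(5, 0) = 5)
Function('G')(Y) = Mul(Rational(1, 3), Y, Add(23, Y)) (Function('G')(Y) = Mul(Rational(1, 6), Mul(Add(Y, 23), Add(Y, Y))) = Mul(Rational(1, 6), Mul(Add(23, Y), Mul(2, Y))) = Mul(Rational(1, 6), Mul(2, Y, Add(23, Y))) = Mul(Rational(1, 3), Y, Add(23, Y)))
Function('f')(O, k) = Add(5, O) (Function('f')(O, k) = Add(O, 5) = Add(5, O))
Pow(Add(Function('W')(1896), Function('f')(Function('G')(-22), 781)), Rational(1, 2)) = Pow(Add(Add(800, 1896), Add(5, Mul(Rational(1, 3), -22, Add(23, -22)))), Rational(1, 2)) = Pow(Add(2696, Add(5, Mul(Rational(1, 3), -22, 1))), Rational(1, 2)) = Pow(Add(2696, Add(5, Rational(-22, 3))), Rational(1, 2)) = Pow(Add(2696, Rational(-7, 3)), Rational(1, 2)) = Pow(Rational(8081, 3), Rational(1, 2)) = Mul(Rational(1, 3), Pow(24243, Rational(1, 2)))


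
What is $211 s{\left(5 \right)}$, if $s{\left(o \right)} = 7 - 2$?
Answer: $1055$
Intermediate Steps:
$s{\left(o \right)} = 5$
$211 s{\left(5 \right)} = 211 \cdot 5 = 1055$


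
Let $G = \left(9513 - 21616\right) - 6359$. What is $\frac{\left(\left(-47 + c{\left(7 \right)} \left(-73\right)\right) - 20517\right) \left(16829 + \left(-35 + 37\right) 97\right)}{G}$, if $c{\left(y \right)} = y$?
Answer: $\frac{119586575}{6154} \approx 19432.0$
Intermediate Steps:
$G = -18462$ ($G = -12103 - 6359 = -18462$)
$\frac{\left(\left(-47 + c{\left(7 \right)} \left(-73\right)\right) - 20517\right) \left(16829 + \left(-35 + 37\right) 97\right)}{G} = \frac{\left(\left(-47 + 7 \left(-73\right)\right) - 20517\right) \left(16829 + \left(-35 + 37\right) 97\right)}{-18462} = \left(\left(-47 - 511\right) - 20517\right) \left(16829 + 2 \cdot 97\right) \left(- \frac{1}{18462}\right) = \left(-558 - 20517\right) \left(16829 + 194\right) \left(- \frac{1}{18462}\right) = \left(-21075\right) 17023 \left(- \frac{1}{18462}\right) = \left(-358759725\right) \left(- \frac{1}{18462}\right) = \frac{119586575}{6154}$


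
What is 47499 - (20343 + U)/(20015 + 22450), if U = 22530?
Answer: 672334054/14155 ≈ 47498.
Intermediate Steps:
47499 - (20343 + U)/(20015 + 22450) = 47499 - (20343 + 22530)/(20015 + 22450) = 47499 - 42873/42465 = 47499 - 1*14291/14155 = 47499 - 14291/14155 = 672334054/14155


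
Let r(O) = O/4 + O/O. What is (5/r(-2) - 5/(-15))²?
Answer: 961/9 ≈ 106.78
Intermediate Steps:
r(O) = 1 + O/4 (r(O) = O*(¼) + 1 = O/4 + 1 = 1 + O/4)
(5/r(-2) - 5/(-15))² = (5/(1 + (¼)*(-2)) - 5/(-15))² = (5/(1 - ½) - 5*(-1/15))² = (5/(½) + ⅓)² = (5*2 + ⅓)² = (10 + ⅓)² = (31/3)² = 961/9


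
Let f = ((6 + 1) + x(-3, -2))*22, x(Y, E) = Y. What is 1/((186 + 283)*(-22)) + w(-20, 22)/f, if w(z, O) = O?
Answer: 5157/20636 ≈ 0.24990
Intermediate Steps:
f = 88 (f = ((6 + 1) - 3)*22 = (7 - 3)*22 = 4*22 = 88)
1/((186 + 283)*(-22)) + w(-20, 22)/f = 1/((186 + 283)*(-22)) + 22/88 = -1/22/469 + 22*(1/88) = (1/469)*(-1/22) + ¼ = -1/10318 + ¼ = 5157/20636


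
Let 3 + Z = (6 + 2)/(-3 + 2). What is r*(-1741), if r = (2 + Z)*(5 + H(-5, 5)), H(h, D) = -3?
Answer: 31338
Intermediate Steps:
Z = -11 (Z = -3 + (6 + 2)/(-3 + 2) = -3 + 8/(-1) = -3 + 8*(-1) = -3 - 8 = -11)
r = -18 (r = (2 - 11)*(5 - 3) = -9*2 = -18)
r*(-1741) = -18*(-1741) = 31338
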